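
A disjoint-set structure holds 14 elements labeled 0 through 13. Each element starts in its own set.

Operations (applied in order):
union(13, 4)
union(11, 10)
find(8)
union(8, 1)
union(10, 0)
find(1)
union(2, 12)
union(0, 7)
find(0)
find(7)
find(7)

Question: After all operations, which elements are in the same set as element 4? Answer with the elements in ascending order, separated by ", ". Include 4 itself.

Step 1: union(13, 4) -> merged; set of 13 now {4, 13}
Step 2: union(11, 10) -> merged; set of 11 now {10, 11}
Step 3: find(8) -> no change; set of 8 is {8}
Step 4: union(8, 1) -> merged; set of 8 now {1, 8}
Step 5: union(10, 0) -> merged; set of 10 now {0, 10, 11}
Step 6: find(1) -> no change; set of 1 is {1, 8}
Step 7: union(2, 12) -> merged; set of 2 now {2, 12}
Step 8: union(0, 7) -> merged; set of 0 now {0, 7, 10, 11}
Step 9: find(0) -> no change; set of 0 is {0, 7, 10, 11}
Step 10: find(7) -> no change; set of 7 is {0, 7, 10, 11}
Step 11: find(7) -> no change; set of 7 is {0, 7, 10, 11}
Component of 4: {4, 13}

Answer: 4, 13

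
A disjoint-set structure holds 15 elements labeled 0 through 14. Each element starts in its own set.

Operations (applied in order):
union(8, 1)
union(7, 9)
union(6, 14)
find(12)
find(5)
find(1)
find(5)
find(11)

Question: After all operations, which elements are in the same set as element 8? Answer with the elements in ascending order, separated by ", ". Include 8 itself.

Step 1: union(8, 1) -> merged; set of 8 now {1, 8}
Step 2: union(7, 9) -> merged; set of 7 now {7, 9}
Step 3: union(6, 14) -> merged; set of 6 now {6, 14}
Step 4: find(12) -> no change; set of 12 is {12}
Step 5: find(5) -> no change; set of 5 is {5}
Step 6: find(1) -> no change; set of 1 is {1, 8}
Step 7: find(5) -> no change; set of 5 is {5}
Step 8: find(11) -> no change; set of 11 is {11}
Component of 8: {1, 8}

Answer: 1, 8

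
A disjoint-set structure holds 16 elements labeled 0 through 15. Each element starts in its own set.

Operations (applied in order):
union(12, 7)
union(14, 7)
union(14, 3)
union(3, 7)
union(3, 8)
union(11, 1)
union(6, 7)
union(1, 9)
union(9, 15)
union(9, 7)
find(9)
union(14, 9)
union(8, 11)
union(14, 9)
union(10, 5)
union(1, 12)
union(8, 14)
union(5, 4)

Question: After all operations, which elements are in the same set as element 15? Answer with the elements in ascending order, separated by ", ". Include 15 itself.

Answer: 1, 3, 6, 7, 8, 9, 11, 12, 14, 15

Derivation:
Step 1: union(12, 7) -> merged; set of 12 now {7, 12}
Step 2: union(14, 7) -> merged; set of 14 now {7, 12, 14}
Step 3: union(14, 3) -> merged; set of 14 now {3, 7, 12, 14}
Step 4: union(3, 7) -> already same set; set of 3 now {3, 7, 12, 14}
Step 5: union(3, 8) -> merged; set of 3 now {3, 7, 8, 12, 14}
Step 6: union(11, 1) -> merged; set of 11 now {1, 11}
Step 7: union(6, 7) -> merged; set of 6 now {3, 6, 7, 8, 12, 14}
Step 8: union(1, 9) -> merged; set of 1 now {1, 9, 11}
Step 9: union(9, 15) -> merged; set of 9 now {1, 9, 11, 15}
Step 10: union(9, 7) -> merged; set of 9 now {1, 3, 6, 7, 8, 9, 11, 12, 14, 15}
Step 11: find(9) -> no change; set of 9 is {1, 3, 6, 7, 8, 9, 11, 12, 14, 15}
Step 12: union(14, 9) -> already same set; set of 14 now {1, 3, 6, 7, 8, 9, 11, 12, 14, 15}
Step 13: union(8, 11) -> already same set; set of 8 now {1, 3, 6, 7, 8, 9, 11, 12, 14, 15}
Step 14: union(14, 9) -> already same set; set of 14 now {1, 3, 6, 7, 8, 9, 11, 12, 14, 15}
Step 15: union(10, 5) -> merged; set of 10 now {5, 10}
Step 16: union(1, 12) -> already same set; set of 1 now {1, 3, 6, 7, 8, 9, 11, 12, 14, 15}
Step 17: union(8, 14) -> already same set; set of 8 now {1, 3, 6, 7, 8, 9, 11, 12, 14, 15}
Step 18: union(5, 4) -> merged; set of 5 now {4, 5, 10}
Component of 15: {1, 3, 6, 7, 8, 9, 11, 12, 14, 15}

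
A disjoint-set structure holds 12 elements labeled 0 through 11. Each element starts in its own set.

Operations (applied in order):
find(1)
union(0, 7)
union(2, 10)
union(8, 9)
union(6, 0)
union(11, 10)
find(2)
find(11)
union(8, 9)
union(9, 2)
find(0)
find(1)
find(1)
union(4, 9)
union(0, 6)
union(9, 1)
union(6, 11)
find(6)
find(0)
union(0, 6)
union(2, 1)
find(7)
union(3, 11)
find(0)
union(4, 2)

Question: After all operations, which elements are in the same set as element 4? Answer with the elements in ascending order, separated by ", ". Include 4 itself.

Step 1: find(1) -> no change; set of 1 is {1}
Step 2: union(0, 7) -> merged; set of 0 now {0, 7}
Step 3: union(2, 10) -> merged; set of 2 now {2, 10}
Step 4: union(8, 9) -> merged; set of 8 now {8, 9}
Step 5: union(6, 0) -> merged; set of 6 now {0, 6, 7}
Step 6: union(11, 10) -> merged; set of 11 now {2, 10, 11}
Step 7: find(2) -> no change; set of 2 is {2, 10, 11}
Step 8: find(11) -> no change; set of 11 is {2, 10, 11}
Step 9: union(8, 9) -> already same set; set of 8 now {8, 9}
Step 10: union(9, 2) -> merged; set of 9 now {2, 8, 9, 10, 11}
Step 11: find(0) -> no change; set of 0 is {0, 6, 7}
Step 12: find(1) -> no change; set of 1 is {1}
Step 13: find(1) -> no change; set of 1 is {1}
Step 14: union(4, 9) -> merged; set of 4 now {2, 4, 8, 9, 10, 11}
Step 15: union(0, 6) -> already same set; set of 0 now {0, 6, 7}
Step 16: union(9, 1) -> merged; set of 9 now {1, 2, 4, 8, 9, 10, 11}
Step 17: union(6, 11) -> merged; set of 6 now {0, 1, 2, 4, 6, 7, 8, 9, 10, 11}
Step 18: find(6) -> no change; set of 6 is {0, 1, 2, 4, 6, 7, 8, 9, 10, 11}
Step 19: find(0) -> no change; set of 0 is {0, 1, 2, 4, 6, 7, 8, 9, 10, 11}
Step 20: union(0, 6) -> already same set; set of 0 now {0, 1, 2, 4, 6, 7, 8, 9, 10, 11}
Step 21: union(2, 1) -> already same set; set of 2 now {0, 1, 2, 4, 6, 7, 8, 9, 10, 11}
Step 22: find(7) -> no change; set of 7 is {0, 1, 2, 4, 6, 7, 8, 9, 10, 11}
Step 23: union(3, 11) -> merged; set of 3 now {0, 1, 2, 3, 4, 6, 7, 8, 9, 10, 11}
Step 24: find(0) -> no change; set of 0 is {0, 1, 2, 3, 4, 6, 7, 8, 9, 10, 11}
Step 25: union(4, 2) -> already same set; set of 4 now {0, 1, 2, 3, 4, 6, 7, 8, 9, 10, 11}
Component of 4: {0, 1, 2, 3, 4, 6, 7, 8, 9, 10, 11}

Answer: 0, 1, 2, 3, 4, 6, 7, 8, 9, 10, 11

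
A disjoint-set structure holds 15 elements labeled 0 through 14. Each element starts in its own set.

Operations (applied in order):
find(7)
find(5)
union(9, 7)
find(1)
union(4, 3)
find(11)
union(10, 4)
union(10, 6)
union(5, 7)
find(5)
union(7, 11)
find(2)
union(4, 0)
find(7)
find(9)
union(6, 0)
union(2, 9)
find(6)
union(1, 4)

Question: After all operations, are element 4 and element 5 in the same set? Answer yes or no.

Step 1: find(7) -> no change; set of 7 is {7}
Step 2: find(5) -> no change; set of 5 is {5}
Step 3: union(9, 7) -> merged; set of 9 now {7, 9}
Step 4: find(1) -> no change; set of 1 is {1}
Step 5: union(4, 3) -> merged; set of 4 now {3, 4}
Step 6: find(11) -> no change; set of 11 is {11}
Step 7: union(10, 4) -> merged; set of 10 now {3, 4, 10}
Step 8: union(10, 6) -> merged; set of 10 now {3, 4, 6, 10}
Step 9: union(5, 7) -> merged; set of 5 now {5, 7, 9}
Step 10: find(5) -> no change; set of 5 is {5, 7, 9}
Step 11: union(7, 11) -> merged; set of 7 now {5, 7, 9, 11}
Step 12: find(2) -> no change; set of 2 is {2}
Step 13: union(4, 0) -> merged; set of 4 now {0, 3, 4, 6, 10}
Step 14: find(7) -> no change; set of 7 is {5, 7, 9, 11}
Step 15: find(9) -> no change; set of 9 is {5, 7, 9, 11}
Step 16: union(6, 0) -> already same set; set of 6 now {0, 3, 4, 6, 10}
Step 17: union(2, 9) -> merged; set of 2 now {2, 5, 7, 9, 11}
Step 18: find(6) -> no change; set of 6 is {0, 3, 4, 6, 10}
Step 19: union(1, 4) -> merged; set of 1 now {0, 1, 3, 4, 6, 10}
Set of 4: {0, 1, 3, 4, 6, 10}; 5 is not a member.

Answer: no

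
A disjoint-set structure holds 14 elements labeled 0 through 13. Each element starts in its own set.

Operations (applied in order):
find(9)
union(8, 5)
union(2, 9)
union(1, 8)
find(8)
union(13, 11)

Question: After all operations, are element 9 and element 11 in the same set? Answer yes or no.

Answer: no

Derivation:
Step 1: find(9) -> no change; set of 9 is {9}
Step 2: union(8, 5) -> merged; set of 8 now {5, 8}
Step 3: union(2, 9) -> merged; set of 2 now {2, 9}
Step 4: union(1, 8) -> merged; set of 1 now {1, 5, 8}
Step 5: find(8) -> no change; set of 8 is {1, 5, 8}
Step 6: union(13, 11) -> merged; set of 13 now {11, 13}
Set of 9: {2, 9}; 11 is not a member.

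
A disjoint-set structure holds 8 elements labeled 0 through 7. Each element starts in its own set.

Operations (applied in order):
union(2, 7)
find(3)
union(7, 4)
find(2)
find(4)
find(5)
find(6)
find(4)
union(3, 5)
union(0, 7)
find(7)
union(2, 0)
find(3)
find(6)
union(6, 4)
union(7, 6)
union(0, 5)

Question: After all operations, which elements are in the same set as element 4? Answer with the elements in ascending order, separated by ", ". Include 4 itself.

Step 1: union(2, 7) -> merged; set of 2 now {2, 7}
Step 2: find(3) -> no change; set of 3 is {3}
Step 3: union(7, 4) -> merged; set of 7 now {2, 4, 7}
Step 4: find(2) -> no change; set of 2 is {2, 4, 7}
Step 5: find(4) -> no change; set of 4 is {2, 4, 7}
Step 6: find(5) -> no change; set of 5 is {5}
Step 7: find(6) -> no change; set of 6 is {6}
Step 8: find(4) -> no change; set of 4 is {2, 4, 7}
Step 9: union(3, 5) -> merged; set of 3 now {3, 5}
Step 10: union(0, 7) -> merged; set of 0 now {0, 2, 4, 7}
Step 11: find(7) -> no change; set of 7 is {0, 2, 4, 7}
Step 12: union(2, 0) -> already same set; set of 2 now {0, 2, 4, 7}
Step 13: find(3) -> no change; set of 3 is {3, 5}
Step 14: find(6) -> no change; set of 6 is {6}
Step 15: union(6, 4) -> merged; set of 6 now {0, 2, 4, 6, 7}
Step 16: union(7, 6) -> already same set; set of 7 now {0, 2, 4, 6, 7}
Step 17: union(0, 5) -> merged; set of 0 now {0, 2, 3, 4, 5, 6, 7}
Component of 4: {0, 2, 3, 4, 5, 6, 7}

Answer: 0, 2, 3, 4, 5, 6, 7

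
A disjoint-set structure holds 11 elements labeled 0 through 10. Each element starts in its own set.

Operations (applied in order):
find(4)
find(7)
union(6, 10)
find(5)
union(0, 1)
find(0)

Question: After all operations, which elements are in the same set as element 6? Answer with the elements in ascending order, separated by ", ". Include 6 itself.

Step 1: find(4) -> no change; set of 4 is {4}
Step 2: find(7) -> no change; set of 7 is {7}
Step 3: union(6, 10) -> merged; set of 6 now {6, 10}
Step 4: find(5) -> no change; set of 5 is {5}
Step 5: union(0, 1) -> merged; set of 0 now {0, 1}
Step 6: find(0) -> no change; set of 0 is {0, 1}
Component of 6: {6, 10}

Answer: 6, 10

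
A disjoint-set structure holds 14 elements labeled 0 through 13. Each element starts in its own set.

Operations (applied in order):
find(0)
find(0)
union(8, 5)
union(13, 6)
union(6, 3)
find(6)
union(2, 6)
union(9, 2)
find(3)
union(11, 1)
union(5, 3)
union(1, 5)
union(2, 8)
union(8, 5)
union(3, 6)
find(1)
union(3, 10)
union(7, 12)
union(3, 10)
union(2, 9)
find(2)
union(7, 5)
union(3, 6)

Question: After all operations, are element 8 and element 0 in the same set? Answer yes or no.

Answer: no

Derivation:
Step 1: find(0) -> no change; set of 0 is {0}
Step 2: find(0) -> no change; set of 0 is {0}
Step 3: union(8, 5) -> merged; set of 8 now {5, 8}
Step 4: union(13, 6) -> merged; set of 13 now {6, 13}
Step 5: union(6, 3) -> merged; set of 6 now {3, 6, 13}
Step 6: find(6) -> no change; set of 6 is {3, 6, 13}
Step 7: union(2, 6) -> merged; set of 2 now {2, 3, 6, 13}
Step 8: union(9, 2) -> merged; set of 9 now {2, 3, 6, 9, 13}
Step 9: find(3) -> no change; set of 3 is {2, 3, 6, 9, 13}
Step 10: union(11, 1) -> merged; set of 11 now {1, 11}
Step 11: union(5, 3) -> merged; set of 5 now {2, 3, 5, 6, 8, 9, 13}
Step 12: union(1, 5) -> merged; set of 1 now {1, 2, 3, 5, 6, 8, 9, 11, 13}
Step 13: union(2, 8) -> already same set; set of 2 now {1, 2, 3, 5, 6, 8, 9, 11, 13}
Step 14: union(8, 5) -> already same set; set of 8 now {1, 2, 3, 5, 6, 8, 9, 11, 13}
Step 15: union(3, 6) -> already same set; set of 3 now {1, 2, 3, 5, 6, 8, 9, 11, 13}
Step 16: find(1) -> no change; set of 1 is {1, 2, 3, 5, 6, 8, 9, 11, 13}
Step 17: union(3, 10) -> merged; set of 3 now {1, 2, 3, 5, 6, 8, 9, 10, 11, 13}
Step 18: union(7, 12) -> merged; set of 7 now {7, 12}
Step 19: union(3, 10) -> already same set; set of 3 now {1, 2, 3, 5, 6, 8, 9, 10, 11, 13}
Step 20: union(2, 9) -> already same set; set of 2 now {1, 2, 3, 5, 6, 8, 9, 10, 11, 13}
Step 21: find(2) -> no change; set of 2 is {1, 2, 3, 5, 6, 8, 9, 10, 11, 13}
Step 22: union(7, 5) -> merged; set of 7 now {1, 2, 3, 5, 6, 7, 8, 9, 10, 11, 12, 13}
Step 23: union(3, 6) -> already same set; set of 3 now {1, 2, 3, 5, 6, 7, 8, 9, 10, 11, 12, 13}
Set of 8: {1, 2, 3, 5, 6, 7, 8, 9, 10, 11, 12, 13}; 0 is not a member.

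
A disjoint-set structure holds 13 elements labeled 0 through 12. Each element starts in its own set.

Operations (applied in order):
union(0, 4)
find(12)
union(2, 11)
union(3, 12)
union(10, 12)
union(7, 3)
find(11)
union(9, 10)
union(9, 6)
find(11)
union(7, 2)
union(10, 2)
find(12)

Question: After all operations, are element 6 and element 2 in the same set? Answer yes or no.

Answer: yes

Derivation:
Step 1: union(0, 4) -> merged; set of 0 now {0, 4}
Step 2: find(12) -> no change; set of 12 is {12}
Step 3: union(2, 11) -> merged; set of 2 now {2, 11}
Step 4: union(3, 12) -> merged; set of 3 now {3, 12}
Step 5: union(10, 12) -> merged; set of 10 now {3, 10, 12}
Step 6: union(7, 3) -> merged; set of 7 now {3, 7, 10, 12}
Step 7: find(11) -> no change; set of 11 is {2, 11}
Step 8: union(9, 10) -> merged; set of 9 now {3, 7, 9, 10, 12}
Step 9: union(9, 6) -> merged; set of 9 now {3, 6, 7, 9, 10, 12}
Step 10: find(11) -> no change; set of 11 is {2, 11}
Step 11: union(7, 2) -> merged; set of 7 now {2, 3, 6, 7, 9, 10, 11, 12}
Step 12: union(10, 2) -> already same set; set of 10 now {2, 3, 6, 7, 9, 10, 11, 12}
Step 13: find(12) -> no change; set of 12 is {2, 3, 6, 7, 9, 10, 11, 12}
Set of 6: {2, 3, 6, 7, 9, 10, 11, 12}; 2 is a member.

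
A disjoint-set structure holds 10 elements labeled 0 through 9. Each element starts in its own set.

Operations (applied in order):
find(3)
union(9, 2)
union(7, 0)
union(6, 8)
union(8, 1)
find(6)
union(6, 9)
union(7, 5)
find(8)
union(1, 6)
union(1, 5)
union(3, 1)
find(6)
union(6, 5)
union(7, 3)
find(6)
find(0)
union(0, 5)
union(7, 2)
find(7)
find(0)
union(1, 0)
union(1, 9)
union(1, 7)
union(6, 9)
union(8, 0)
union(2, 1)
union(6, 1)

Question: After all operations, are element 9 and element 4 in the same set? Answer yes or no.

Step 1: find(3) -> no change; set of 3 is {3}
Step 2: union(9, 2) -> merged; set of 9 now {2, 9}
Step 3: union(7, 0) -> merged; set of 7 now {0, 7}
Step 4: union(6, 8) -> merged; set of 6 now {6, 8}
Step 5: union(8, 1) -> merged; set of 8 now {1, 6, 8}
Step 6: find(6) -> no change; set of 6 is {1, 6, 8}
Step 7: union(6, 9) -> merged; set of 6 now {1, 2, 6, 8, 9}
Step 8: union(7, 5) -> merged; set of 7 now {0, 5, 7}
Step 9: find(8) -> no change; set of 8 is {1, 2, 6, 8, 9}
Step 10: union(1, 6) -> already same set; set of 1 now {1, 2, 6, 8, 9}
Step 11: union(1, 5) -> merged; set of 1 now {0, 1, 2, 5, 6, 7, 8, 9}
Step 12: union(3, 1) -> merged; set of 3 now {0, 1, 2, 3, 5, 6, 7, 8, 9}
Step 13: find(6) -> no change; set of 6 is {0, 1, 2, 3, 5, 6, 7, 8, 9}
Step 14: union(6, 5) -> already same set; set of 6 now {0, 1, 2, 3, 5, 6, 7, 8, 9}
Step 15: union(7, 3) -> already same set; set of 7 now {0, 1, 2, 3, 5, 6, 7, 8, 9}
Step 16: find(6) -> no change; set of 6 is {0, 1, 2, 3, 5, 6, 7, 8, 9}
Step 17: find(0) -> no change; set of 0 is {0, 1, 2, 3, 5, 6, 7, 8, 9}
Step 18: union(0, 5) -> already same set; set of 0 now {0, 1, 2, 3, 5, 6, 7, 8, 9}
Step 19: union(7, 2) -> already same set; set of 7 now {0, 1, 2, 3, 5, 6, 7, 8, 9}
Step 20: find(7) -> no change; set of 7 is {0, 1, 2, 3, 5, 6, 7, 8, 9}
Step 21: find(0) -> no change; set of 0 is {0, 1, 2, 3, 5, 6, 7, 8, 9}
Step 22: union(1, 0) -> already same set; set of 1 now {0, 1, 2, 3, 5, 6, 7, 8, 9}
Step 23: union(1, 9) -> already same set; set of 1 now {0, 1, 2, 3, 5, 6, 7, 8, 9}
Step 24: union(1, 7) -> already same set; set of 1 now {0, 1, 2, 3, 5, 6, 7, 8, 9}
Step 25: union(6, 9) -> already same set; set of 6 now {0, 1, 2, 3, 5, 6, 7, 8, 9}
Step 26: union(8, 0) -> already same set; set of 8 now {0, 1, 2, 3, 5, 6, 7, 8, 9}
Step 27: union(2, 1) -> already same set; set of 2 now {0, 1, 2, 3, 5, 6, 7, 8, 9}
Step 28: union(6, 1) -> already same set; set of 6 now {0, 1, 2, 3, 5, 6, 7, 8, 9}
Set of 9: {0, 1, 2, 3, 5, 6, 7, 8, 9}; 4 is not a member.

Answer: no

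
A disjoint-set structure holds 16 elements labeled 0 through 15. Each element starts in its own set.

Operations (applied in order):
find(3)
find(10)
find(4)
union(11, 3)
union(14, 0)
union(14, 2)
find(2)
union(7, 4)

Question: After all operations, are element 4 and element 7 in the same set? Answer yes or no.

Answer: yes

Derivation:
Step 1: find(3) -> no change; set of 3 is {3}
Step 2: find(10) -> no change; set of 10 is {10}
Step 3: find(4) -> no change; set of 4 is {4}
Step 4: union(11, 3) -> merged; set of 11 now {3, 11}
Step 5: union(14, 0) -> merged; set of 14 now {0, 14}
Step 6: union(14, 2) -> merged; set of 14 now {0, 2, 14}
Step 7: find(2) -> no change; set of 2 is {0, 2, 14}
Step 8: union(7, 4) -> merged; set of 7 now {4, 7}
Set of 4: {4, 7}; 7 is a member.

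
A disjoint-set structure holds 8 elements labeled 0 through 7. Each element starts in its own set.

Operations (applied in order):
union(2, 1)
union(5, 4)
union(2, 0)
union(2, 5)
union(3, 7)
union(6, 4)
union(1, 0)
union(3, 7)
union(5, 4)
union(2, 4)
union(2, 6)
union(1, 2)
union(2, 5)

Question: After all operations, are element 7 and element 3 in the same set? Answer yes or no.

Step 1: union(2, 1) -> merged; set of 2 now {1, 2}
Step 2: union(5, 4) -> merged; set of 5 now {4, 5}
Step 3: union(2, 0) -> merged; set of 2 now {0, 1, 2}
Step 4: union(2, 5) -> merged; set of 2 now {0, 1, 2, 4, 5}
Step 5: union(3, 7) -> merged; set of 3 now {3, 7}
Step 6: union(6, 4) -> merged; set of 6 now {0, 1, 2, 4, 5, 6}
Step 7: union(1, 0) -> already same set; set of 1 now {0, 1, 2, 4, 5, 6}
Step 8: union(3, 7) -> already same set; set of 3 now {3, 7}
Step 9: union(5, 4) -> already same set; set of 5 now {0, 1, 2, 4, 5, 6}
Step 10: union(2, 4) -> already same set; set of 2 now {0, 1, 2, 4, 5, 6}
Step 11: union(2, 6) -> already same set; set of 2 now {0, 1, 2, 4, 5, 6}
Step 12: union(1, 2) -> already same set; set of 1 now {0, 1, 2, 4, 5, 6}
Step 13: union(2, 5) -> already same set; set of 2 now {0, 1, 2, 4, 5, 6}
Set of 7: {3, 7}; 3 is a member.

Answer: yes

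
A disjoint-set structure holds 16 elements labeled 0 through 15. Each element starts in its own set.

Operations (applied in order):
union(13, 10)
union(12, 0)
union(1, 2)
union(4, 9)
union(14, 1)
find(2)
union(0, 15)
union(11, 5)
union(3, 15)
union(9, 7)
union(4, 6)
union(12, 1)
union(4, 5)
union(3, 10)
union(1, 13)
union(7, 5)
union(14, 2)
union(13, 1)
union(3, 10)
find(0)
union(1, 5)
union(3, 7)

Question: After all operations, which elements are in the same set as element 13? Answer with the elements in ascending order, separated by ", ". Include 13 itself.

Answer: 0, 1, 2, 3, 4, 5, 6, 7, 9, 10, 11, 12, 13, 14, 15

Derivation:
Step 1: union(13, 10) -> merged; set of 13 now {10, 13}
Step 2: union(12, 0) -> merged; set of 12 now {0, 12}
Step 3: union(1, 2) -> merged; set of 1 now {1, 2}
Step 4: union(4, 9) -> merged; set of 4 now {4, 9}
Step 5: union(14, 1) -> merged; set of 14 now {1, 2, 14}
Step 6: find(2) -> no change; set of 2 is {1, 2, 14}
Step 7: union(0, 15) -> merged; set of 0 now {0, 12, 15}
Step 8: union(11, 5) -> merged; set of 11 now {5, 11}
Step 9: union(3, 15) -> merged; set of 3 now {0, 3, 12, 15}
Step 10: union(9, 7) -> merged; set of 9 now {4, 7, 9}
Step 11: union(4, 6) -> merged; set of 4 now {4, 6, 7, 9}
Step 12: union(12, 1) -> merged; set of 12 now {0, 1, 2, 3, 12, 14, 15}
Step 13: union(4, 5) -> merged; set of 4 now {4, 5, 6, 7, 9, 11}
Step 14: union(3, 10) -> merged; set of 3 now {0, 1, 2, 3, 10, 12, 13, 14, 15}
Step 15: union(1, 13) -> already same set; set of 1 now {0, 1, 2, 3, 10, 12, 13, 14, 15}
Step 16: union(7, 5) -> already same set; set of 7 now {4, 5, 6, 7, 9, 11}
Step 17: union(14, 2) -> already same set; set of 14 now {0, 1, 2, 3, 10, 12, 13, 14, 15}
Step 18: union(13, 1) -> already same set; set of 13 now {0, 1, 2, 3, 10, 12, 13, 14, 15}
Step 19: union(3, 10) -> already same set; set of 3 now {0, 1, 2, 3, 10, 12, 13, 14, 15}
Step 20: find(0) -> no change; set of 0 is {0, 1, 2, 3, 10, 12, 13, 14, 15}
Step 21: union(1, 5) -> merged; set of 1 now {0, 1, 2, 3, 4, 5, 6, 7, 9, 10, 11, 12, 13, 14, 15}
Step 22: union(3, 7) -> already same set; set of 3 now {0, 1, 2, 3, 4, 5, 6, 7, 9, 10, 11, 12, 13, 14, 15}
Component of 13: {0, 1, 2, 3, 4, 5, 6, 7, 9, 10, 11, 12, 13, 14, 15}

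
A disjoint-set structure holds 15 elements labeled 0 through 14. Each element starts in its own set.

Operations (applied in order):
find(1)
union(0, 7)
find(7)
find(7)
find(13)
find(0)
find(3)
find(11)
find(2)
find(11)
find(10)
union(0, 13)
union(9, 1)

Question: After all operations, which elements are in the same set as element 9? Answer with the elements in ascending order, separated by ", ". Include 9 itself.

Step 1: find(1) -> no change; set of 1 is {1}
Step 2: union(0, 7) -> merged; set of 0 now {0, 7}
Step 3: find(7) -> no change; set of 7 is {0, 7}
Step 4: find(7) -> no change; set of 7 is {0, 7}
Step 5: find(13) -> no change; set of 13 is {13}
Step 6: find(0) -> no change; set of 0 is {0, 7}
Step 7: find(3) -> no change; set of 3 is {3}
Step 8: find(11) -> no change; set of 11 is {11}
Step 9: find(2) -> no change; set of 2 is {2}
Step 10: find(11) -> no change; set of 11 is {11}
Step 11: find(10) -> no change; set of 10 is {10}
Step 12: union(0, 13) -> merged; set of 0 now {0, 7, 13}
Step 13: union(9, 1) -> merged; set of 9 now {1, 9}
Component of 9: {1, 9}

Answer: 1, 9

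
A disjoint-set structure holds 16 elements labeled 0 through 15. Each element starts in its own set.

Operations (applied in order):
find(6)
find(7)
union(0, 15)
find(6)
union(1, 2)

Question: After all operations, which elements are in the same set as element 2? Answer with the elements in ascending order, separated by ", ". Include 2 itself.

Step 1: find(6) -> no change; set of 6 is {6}
Step 2: find(7) -> no change; set of 7 is {7}
Step 3: union(0, 15) -> merged; set of 0 now {0, 15}
Step 4: find(6) -> no change; set of 6 is {6}
Step 5: union(1, 2) -> merged; set of 1 now {1, 2}
Component of 2: {1, 2}

Answer: 1, 2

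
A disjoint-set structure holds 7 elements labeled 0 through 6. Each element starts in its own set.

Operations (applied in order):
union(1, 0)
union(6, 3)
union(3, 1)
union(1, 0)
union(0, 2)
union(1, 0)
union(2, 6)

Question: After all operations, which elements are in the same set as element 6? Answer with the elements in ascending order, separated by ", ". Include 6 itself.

Step 1: union(1, 0) -> merged; set of 1 now {0, 1}
Step 2: union(6, 3) -> merged; set of 6 now {3, 6}
Step 3: union(3, 1) -> merged; set of 3 now {0, 1, 3, 6}
Step 4: union(1, 0) -> already same set; set of 1 now {0, 1, 3, 6}
Step 5: union(0, 2) -> merged; set of 0 now {0, 1, 2, 3, 6}
Step 6: union(1, 0) -> already same set; set of 1 now {0, 1, 2, 3, 6}
Step 7: union(2, 6) -> already same set; set of 2 now {0, 1, 2, 3, 6}
Component of 6: {0, 1, 2, 3, 6}

Answer: 0, 1, 2, 3, 6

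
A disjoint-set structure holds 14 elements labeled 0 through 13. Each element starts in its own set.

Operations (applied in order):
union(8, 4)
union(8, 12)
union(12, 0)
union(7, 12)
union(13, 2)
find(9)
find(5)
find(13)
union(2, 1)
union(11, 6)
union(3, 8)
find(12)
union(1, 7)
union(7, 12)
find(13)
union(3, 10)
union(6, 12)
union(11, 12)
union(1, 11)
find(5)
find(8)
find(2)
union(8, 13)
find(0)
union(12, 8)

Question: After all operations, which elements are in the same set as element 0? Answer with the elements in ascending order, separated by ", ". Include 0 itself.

Answer: 0, 1, 2, 3, 4, 6, 7, 8, 10, 11, 12, 13

Derivation:
Step 1: union(8, 4) -> merged; set of 8 now {4, 8}
Step 2: union(8, 12) -> merged; set of 8 now {4, 8, 12}
Step 3: union(12, 0) -> merged; set of 12 now {0, 4, 8, 12}
Step 4: union(7, 12) -> merged; set of 7 now {0, 4, 7, 8, 12}
Step 5: union(13, 2) -> merged; set of 13 now {2, 13}
Step 6: find(9) -> no change; set of 9 is {9}
Step 7: find(5) -> no change; set of 5 is {5}
Step 8: find(13) -> no change; set of 13 is {2, 13}
Step 9: union(2, 1) -> merged; set of 2 now {1, 2, 13}
Step 10: union(11, 6) -> merged; set of 11 now {6, 11}
Step 11: union(3, 8) -> merged; set of 3 now {0, 3, 4, 7, 8, 12}
Step 12: find(12) -> no change; set of 12 is {0, 3, 4, 7, 8, 12}
Step 13: union(1, 7) -> merged; set of 1 now {0, 1, 2, 3, 4, 7, 8, 12, 13}
Step 14: union(7, 12) -> already same set; set of 7 now {0, 1, 2, 3, 4, 7, 8, 12, 13}
Step 15: find(13) -> no change; set of 13 is {0, 1, 2, 3, 4, 7, 8, 12, 13}
Step 16: union(3, 10) -> merged; set of 3 now {0, 1, 2, 3, 4, 7, 8, 10, 12, 13}
Step 17: union(6, 12) -> merged; set of 6 now {0, 1, 2, 3, 4, 6, 7, 8, 10, 11, 12, 13}
Step 18: union(11, 12) -> already same set; set of 11 now {0, 1, 2, 3, 4, 6, 7, 8, 10, 11, 12, 13}
Step 19: union(1, 11) -> already same set; set of 1 now {0, 1, 2, 3, 4, 6, 7, 8, 10, 11, 12, 13}
Step 20: find(5) -> no change; set of 5 is {5}
Step 21: find(8) -> no change; set of 8 is {0, 1, 2, 3, 4, 6, 7, 8, 10, 11, 12, 13}
Step 22: find(2) -> no change; set of 2 is {0, 1, 2, 3, 4, 6, 7, 8, 10, 11, 12, 13}
Step 23: union(8, 13) -> already same set; set of 8 now {0, 1, 2, 3, 4, 6, 7, 8, 10, 11, 12, 13}
Step 24: find(0) -> no change; set of 0 is {0, 1, 2, 3, 4, 6, 7, 8, 10, 11, 12, 13}
Step 25: union(12, 8) -> already same set; set of 12 now {0, 1, 2, 3, 4, 6, 7, 8, 10, 11, 12, 13}
Component of 0: {0, 1, 2, 3, 4, 6, 7, 8, 10, 11, 12, 13}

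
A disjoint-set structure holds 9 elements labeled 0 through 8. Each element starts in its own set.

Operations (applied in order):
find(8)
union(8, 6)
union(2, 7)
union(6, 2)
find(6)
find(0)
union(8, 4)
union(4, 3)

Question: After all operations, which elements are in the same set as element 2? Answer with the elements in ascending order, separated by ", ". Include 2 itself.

Step 1: find(8) -> no change; set of 8 is {8}
Step 2: union(8, 6) -> merged; set of 8 now {6, 8}
Step 3: union(2, 7) -> merged; set of 2 now {2, 7}
Step 4: union(6, 2) -> merged; set of 6 now {2, 6, 7, 8}
Step 5: find(6) -> no change; set of 6 is {2, 6, 7, 8}
Step 6: find(0) -> no change; set of 0 is {0}
Step 7: union(8, 4) -> merged; set of 8 now {2, 4, 6, 7, 8}
Step 8: union(4, 3) -> merged; set of 4 now {2, 3, 4, 6, 7, 8}
Component of 2: {2, 3, 4, 6, 7, 8}

Answer: 2, 3, 4, 6, 7, 8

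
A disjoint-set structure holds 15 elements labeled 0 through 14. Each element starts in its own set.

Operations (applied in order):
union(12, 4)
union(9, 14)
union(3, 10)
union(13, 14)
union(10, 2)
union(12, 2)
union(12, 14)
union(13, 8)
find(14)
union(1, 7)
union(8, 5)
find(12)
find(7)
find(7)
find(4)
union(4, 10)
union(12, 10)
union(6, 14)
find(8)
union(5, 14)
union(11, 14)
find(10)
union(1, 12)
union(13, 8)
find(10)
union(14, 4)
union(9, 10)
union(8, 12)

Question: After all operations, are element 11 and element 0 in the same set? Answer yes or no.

Answer: no

Derivation:
Step 1: union(12, 4) -> merged; set of 12 now {4, 12}
Step 2: union(9, 14) -> merged; set of 9 now {9, 14}
Step 3: union(3, 10) -> merged; set of 3 now {3, 10}
Step 4: union(13, 14) -> merged; set of 13 now {9, 13, 14}
Step 5: union(10, 2) -> merged; set of 10 now {2, 3, 10}
Step 6: union(12, 2) -> merged; set of 12 now {2, 3, 4, 10, 12}
Step 7: union(12, 14) -> merged; set of 12 now {2, 3, 4, 9, 10, 12, 13, 14}
Step 8: union(13, 8) -> merged; set of 13 now {2, 3, 4, 8, 9, 10, 12, 13, 14}
Step 9: find(14) -> no change; set of 14 is {2, 3, 4, 8, 9, 10, 12, 13, 14}
Step 10: union(1, 7) -> merged; set of 1 now {1, 7}
Step 11: union(8, 5) -> merged; set of 8 now {2, 3, 4, 5, 8, 9, 10, 12, 13, 14}
Step 12: find(12) -> no change; set of 12 is {2, 3, 4, 5, 8, 9, 10, 12, 13, 14}
Step 13: find(7) -> no change; set of 7 is {1, 7}
Step 14: find(7) -> no change; set of 7 is {1, 7}
Step 15: find(4) -> no change; set of 4 is {2, 3, 4, 5, 8, 9, 10, 12, 13, 14}
Step 16: union(4, 10) -> already same set; set of 4 now {2, 3, 4, 5, 8, 9, 10, 12, 13, 14}
Step 17: union(12, 10) -> already same set; set of 12 now {2, 3, 4, 5, 8, 9, 10, 12, 13, 14}
Step 18: union(6, 14) -> merged; set of 6 now {2, 3, 4, 5, 6, 8, 9, 10, 12, 13, 14}
Step 19: find(8) -> no change; set of 8 is {2, 3, 4, 5, 6, 8, 9, 10, 12, 13, 14}
Step 20: union(5, 14) -> already same set; set of 5 now {2, 3, 4, 5, 6, 8, 9, 10, 12, 13, 14}
Step 21: union(11, 14) -> merged; set of 11 now {2, 3, 4, 5, 6, 8, 9, 10, 11, 12, 13, 14}
Step 22: find(10) -> no change; set of 10 is {2, 3, 4, 5, 6, 8, 9, 10, 11, 12, 13, 14}
Step 23: union(1, 12) -> merged; set of 1 now {1, 2, 3, 4, 5, 6, 7, 8, 9, 10, 11, 12, 13, 14}
Step 24: union(13, 8) -> already same set; set of 13 now {1, 2, 3, 4, 5, 6, 7, 8, 9, 10, 11, 12, 13, 14}
Step 25: find(10) -> no change; set of 10 is {1, 2, 3, 4, 5, 6, 7, 8, 9, 10, 11, 12, 13, 14}
Step 26: union(14, 4) -> already same set; set of 14 now {1, 2, 3, 4, 5, 6, 7, 8, 9, 10, 11, 12, 13, 14}
Step 27: union(9, 10) -> already same set; set of 9 now {1, 2, 3, 4, 5, 6, 7, 8, 9, 10, 11, 12, 13, 14}
Step 28: union(8, 12) -> already same set; set of 8 now {1, 2, 3, 4, 5, 6, 7, 8, 9, 10, 11, 12, 13, 14}
Set of 11: {1, 2, 3, 4, 5, 6, 7, 8, 9, 10, 11, 12, 13, 14}; 0 is not a member.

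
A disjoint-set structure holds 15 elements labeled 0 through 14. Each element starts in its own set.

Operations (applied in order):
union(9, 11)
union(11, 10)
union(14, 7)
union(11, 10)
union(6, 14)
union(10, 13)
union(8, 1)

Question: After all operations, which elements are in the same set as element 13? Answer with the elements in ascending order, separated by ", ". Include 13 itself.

Answer: 9, 10, 11, 13

Derivation:
Step 1: union(9, 11) -> merged; set of 9 now {9, 11}
Step 2: union(11, 10) -> merged; set of 11 now {9, 10, 11}
Step 3: union(14, 7) -> merged; set of 14 now {7, 14}
Step 4: union(11, 10) -> already same set; set of 11 now {9, 10, 11}
Step 5: union(6, 14) -> merged; set of 6 now {6, 7, 14}
Step 6: union(10, 13) -> merged; set of 10 now {9, 10, 11, 13}
Step 7: union(8, 1) -> merged; set of 8 now {1, 8}
Component of 13: {9, 10, 11, 13}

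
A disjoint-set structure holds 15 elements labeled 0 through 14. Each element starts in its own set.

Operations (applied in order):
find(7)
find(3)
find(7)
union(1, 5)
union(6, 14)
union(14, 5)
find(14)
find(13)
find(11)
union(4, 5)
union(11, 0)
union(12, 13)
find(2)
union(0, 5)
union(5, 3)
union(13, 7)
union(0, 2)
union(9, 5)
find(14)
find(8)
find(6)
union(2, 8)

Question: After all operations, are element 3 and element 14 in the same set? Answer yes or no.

Step 1: find(7) -> no change; set of 7 is {7}
Step 2: find(3) -> no change; set of 3 is {3}
Step 3: find(7) -> no change; set of 7 is {7}
Step 4: union(1, 5) -> merged; set of 1 now {1, 5}
Step 5: union(6, 14) -> merged; set of 6 now {6, 14}
Step 6: union(14, 5) -> merged; set of 14 now {1, 5, 6, 14}
Step 7: find(14) -> no change; set of 14 is {1, 5, 6, 14}
Step 8: find(13) -> no change; set of 13 is {13}
Step 9: find(11) -> no change; set of 11 is {11}
Step 10: union(4, 5) -> merged; set of 4 now {1, 4, 5, 6, 14}
Step 11: union(11, 0) -> merged; set of 11 now {0, 11}
Step 12: union(12, 13) -> merged; set of 12 now {12, 13}
Step 13: find(2) -> no change; set of 2 is {2}
Step 14: union(0, 5) -> merged; set of 0 now {0, 1, 4, 5, 6, 11, 14}
Step 15: union(5, 3) -> merged; set of 5 now {0, 1, 3, 4, 5, 6, 11, 14}
Step 16: union(13, 7) -> merged; set of 13 now {7, 12, 13}
Step 17: union(0, 2) -> merged; set of 0 now {0, 1, 2, 3, 4, 5, 6, 11, 14}
Step 18: union(9, 5) -> merged; set of 9 now {0, 1, 2, 3, 4, 5, 6, 9, 11, 14}
Step 19: find(14) -> no change; set of 14 is {0, 1, 2, 3, 4, 5, 6, 9, 11, 14}
Step 20: find(8) -> no change; set of 8 is {8}
Step 21: find(6) -> no change; set of 6 is {0, 1, 2, 3, 4, 5, 6, 9, 11, 14}
Step 22: union(2, 8) -> merged; set of 2 now {0, 1, 2, 3, 4, 5, 6, 8, 9, 11, 14}
Set of 3: {0, 1, 2, 3, 4, 5, 6, 8, 9, 11, 14}; 14 is a member.

Answer: yes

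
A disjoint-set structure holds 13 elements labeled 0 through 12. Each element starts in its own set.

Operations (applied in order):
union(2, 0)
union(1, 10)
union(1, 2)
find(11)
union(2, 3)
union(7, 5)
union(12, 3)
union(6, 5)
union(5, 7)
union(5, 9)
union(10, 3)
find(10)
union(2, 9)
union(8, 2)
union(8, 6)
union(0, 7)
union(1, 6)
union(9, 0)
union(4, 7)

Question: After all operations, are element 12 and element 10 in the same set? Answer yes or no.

Answer: yes

Derivation:
Step 1: union(2, 0) -> merged; set of 2 now {0, 2}
Step 2: union(1, 10) -> merged; set of 1 now {1, 10}
Step 3: union(1, 2) -> merged; set of 1 now {0, 1, 2, 10}
Step 4: find(11) -> no change; set of 11 is {11}
Step 5: union(2, 3) -> merged; set of 2 now {0, 1, 2, 3, 10}
Step 6: union(7, 5) -> merged; set of 7 now {5, 7}
Step 7: union(12, 3) -> merged; set of 12 now {0, 1, 2, 3, 10, 12}
Step 8: union(6, 5) -> merged; set of 6 now {5, 6, 7}
Step 9: union(5, 7) -> already same set; set of 5 now {5, 6, 7}
Step 10: union(5, 9) -> merged; set of 5 now {5, 6, 7, 9}
Step 11: union(10, 3) -> already same set; set of 10 now {0, 1, 2, 3, 10, 12}
Step 12: find(10) -> no change; set of 10 is {0, 1, 2, 3, 10, 12}
Step 13: union(2, 9) -> merged; set of 2 now {0, 1, 2, 3, 5, 6, 7, 9, 10, 12}
Step 14: union(8, 2) -> merged; set of 8 now {0, 1, 2, 3, 5, 6, 7, 8, 9, 10, 12}
Step 15: union(8, 6) -> already same set; set of 8 now {0, 1, 2, 3, 5, 6, 7, 8, 9, 10, 12}
Step 16: union(0, 7) -> already same set; set of 0 now {0, 1, 2, 3, 5, 6, 7, 8, 9, 10, 12}
Step 17: union(1, 6) -> already same set; set of 1 now {0, 1, 2, 3, 5, 6, 7, 8, 9, 10, 12}
Step 18: union(9, 0) -> already same set; set of 9 now {0, 1, 2, 3, 5, 6, 7, 8, 9, 10, 12}
Step 19: union(4, 7) -> merged; set of 4 now {0, 1, 2, 3, 4, 5, 6, 7, 8, 9, 10, 12}
Set of 12: {0, 1, 2, 3, 4, 5, 6, 7, 8, 9, 10, 12}; 10 is a member.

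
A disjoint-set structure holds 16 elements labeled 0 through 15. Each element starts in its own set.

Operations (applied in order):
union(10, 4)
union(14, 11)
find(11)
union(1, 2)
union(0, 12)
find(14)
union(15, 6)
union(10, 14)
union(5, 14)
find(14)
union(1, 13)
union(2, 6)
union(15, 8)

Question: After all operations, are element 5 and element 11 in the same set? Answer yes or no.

Answer: yes

Derivation:
Step 1: union(10, 4) -> merged; set of 10 now {4, 10}
Step 2: union(14, 11) -> merged; set of 14 now {11, 14}
Step 3: find(11) -> no change; set of 11 is {11, 14}
Step 4: union(1, 2) -> merged; set of 1 now {1, 2}
Step 5: union(0, 12) -> merged; set of 0 now {0, 12}
Step 6: find(14) -> no change; set of 14 is {11, 14}
Step 7: union(15, 6) -> merged; set of 15 now {6, 15}
Step 8: union(10, 14) -> merged; set of 10 now {4, 10, 11, 14}
Step 9: union(5, 14) -> merged; set of 5 now {4, 5, 10, 11, 14}
Step 10: find(14) -> no change; set of 14 is {4, 5, 10, 11, 14}
Step 11: union(1, 13) -> merged; set of 1 now {1, 2, 13}
Step 12: union(2, 6) -> merged; set of 2 now {1, 2, 6, 13, 15}
Step 13: union(15, 8) -> merged; set of 15 now {1, 2, 6, 8, 13, 15}
Set of 5: {4, 5, 10, 11, 14}; 11 is a member.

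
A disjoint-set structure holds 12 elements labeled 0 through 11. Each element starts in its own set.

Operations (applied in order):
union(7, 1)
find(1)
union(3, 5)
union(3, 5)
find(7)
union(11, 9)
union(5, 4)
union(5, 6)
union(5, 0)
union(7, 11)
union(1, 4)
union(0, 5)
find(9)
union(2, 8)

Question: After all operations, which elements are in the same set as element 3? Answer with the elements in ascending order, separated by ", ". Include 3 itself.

Step 1: union(7, 1) -> merged; set of 7 now {1, 7}
Step 2: find(1) -> no change; set of 1 is {1, 7}
Step 3: union(3, 5) -> merged; set of 3 now {3, 5}
Step 4: union(3, 5) -> already same set; set of 3 now {3, 5}
Step 5: find(7) -> no change; set of 7 is {1, 7}
Step 6: union(11, 9) -> merged; set of 11 now {9, 11}
Step 7: union(5, 4) -> merged; set of 5 now {3, 4, 5}
Step 8: union(5, 6) -> merged; set of 5 now {3, 4, 5, 6}
Step 9: union(5, 0) -> merged; set of 5 now {0, 3, 4, 5, 6}
Step 10: union(7, 11) -> merged; set of 7 now {1, 7, 9, 11}
Step 11: union(1, 4) -> merged; set of 1 now {0, 1, 3, 4, 5, 6, 7, 9, 11}
Step 12: union(0, 5) -> already same set; set of 0 now {0, 1, 3, 4, 5, 6, 7, 9, 11}
Step 13: find(9) -> no change; set of 9 is {0, 1, 3, 4, 5, 6, 7, 9, 11}
Step 14: union(2, 8) -> merged; set of 2 now {2, 8}
Component of 3: {0, 1, 3, 4, 5, 6, 7, 9, 11}

Answer: 0, 1, 3, 4, 5, 6, 7, 9, 11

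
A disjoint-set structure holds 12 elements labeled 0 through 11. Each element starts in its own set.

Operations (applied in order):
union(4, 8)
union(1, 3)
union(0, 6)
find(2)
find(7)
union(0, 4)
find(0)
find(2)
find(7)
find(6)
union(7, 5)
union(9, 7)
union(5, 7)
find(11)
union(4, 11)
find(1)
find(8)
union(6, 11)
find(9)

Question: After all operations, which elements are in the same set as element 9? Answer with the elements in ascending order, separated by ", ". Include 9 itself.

Step 1: union(4, 8) -> merged; set of 4 now {4, 8}
Step 2: union(1, 3) -> merged; set of 1 now {1, 3}
Step 3: union(0, 6) -> merged; set of 0 now {0, 6}
Step 4: find(2) -> no change; set of 2 is {2}
Step 5: find(7) -> no change; set of 7 is {7}
Step 6: union(0, 4) -> merged; set of 0 now {0, 4, 6, 8}
Step 7: find(0) -> no change; set of 0 is {0, 4, 6, 8}
Step 8: find(2) -> no change; set of 2 is {2}
Step 9: find(7) -> no change; set of 7 is {7}
Step 10: find(6) -> no change; set of 6 is {0, 4, 6, 8}
Step 11: union(7, 5) -> merged; set of 7 now {5, 7}
Step 12: union(9, 7) -> merged; set of 9 now {5, 7, 9}
Step 13: union(5, 7) -> already same set; set of 5 now {5, 7, 9}
Step 14: find(11) -> no change; set of 11 is {11}
Step 15: union(4, 11) -> merged; set of 4 now {0, 4, 6, 8, 11}
Step 16: find(1) -> no change; set of 1 is {1, 3}
Step 17: find(8) -> no change; set of 8 is {0, 4, 6, 8, 11}
Step 18: union(6, 11) -> already same set; set of 6 now {0, 4, 6, 8, 11}
Step 19: find(9) -> no change; set of 9 is {5, 7, 9}
Component of 9: {5, 7, 9}

Answer: 5, 7, 9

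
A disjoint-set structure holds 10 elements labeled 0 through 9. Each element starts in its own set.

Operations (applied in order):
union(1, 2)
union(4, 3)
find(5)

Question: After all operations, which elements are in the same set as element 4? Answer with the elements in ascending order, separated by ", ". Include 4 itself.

Step 1: union(1, 2) -> merged; set of 1 now {1, 2}
Step 2: union(4, 3) -> merged; set of 4 now {3, 4}
Step 3: find(5) -> no change; set of 5 is {5}
Component of 4: {3, 4}

Answer: 3, 4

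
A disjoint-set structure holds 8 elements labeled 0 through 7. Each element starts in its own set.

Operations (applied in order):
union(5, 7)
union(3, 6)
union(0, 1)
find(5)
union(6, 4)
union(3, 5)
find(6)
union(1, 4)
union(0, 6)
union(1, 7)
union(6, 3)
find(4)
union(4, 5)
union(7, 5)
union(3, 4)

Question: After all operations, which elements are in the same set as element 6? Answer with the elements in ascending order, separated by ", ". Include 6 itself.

Answer: 0, 1, 3, 4, 5, 6, 7

Derivation:
Step 1: union(5, 7) -> merged; set of 5 now {5, 7}
Step 2: union(3, 6) -> merged; set of 3 now {3, 6}
Step 3: union(0, 1) -> merged; set of 0 now {0, 1}
Step 4: find(5) -> no change; set of 5 is {5, 7}
Step 5: union(6, 4) -> merged; set of 6 now {3, 4, 6}
Step 6: union(3, 5) -> merged; set of 3 now {3, 4, 5, 6, 7}
Step 7: find(6) -> no change; set of 6 is {3, 4, 5, 6, 7}
Step 8: union(1, 4) -> merged; set of 1 now {0, 1, 3, 4, 5, 6, 7}
Step 9: union(0, 6) -> already same set; set of 0 now {0, 1, 3, 4, 5, 6, 7}
Step 10: union(1, 7) -> already same set; set of 1 now {0, 1, 3, 4, 5, 6, 7}
Step 11: union(6, 3) -> already same set; set of 6 now {0, 1, 3, 4, 5, 6, 7}
Step 12: find(4) -> no change; set of 4 is {0, 1, 3, 4, 5, 6, 7}
Step 13: union(4, 5) -> already same set; set of 4 now {0, 1, 3, 4, 5, 6, 7}
Step 14: union(7, 5) -> already same set; set of 7 now {0, 1, 3, 4, 5, 6, 7}
Step 15: union(3, 4) -> already same set; set of 3 now {0, 1, 3, 4, 5, 6, 7}
Component of 6: {0, 1, 3, 4, 5, 6, 7}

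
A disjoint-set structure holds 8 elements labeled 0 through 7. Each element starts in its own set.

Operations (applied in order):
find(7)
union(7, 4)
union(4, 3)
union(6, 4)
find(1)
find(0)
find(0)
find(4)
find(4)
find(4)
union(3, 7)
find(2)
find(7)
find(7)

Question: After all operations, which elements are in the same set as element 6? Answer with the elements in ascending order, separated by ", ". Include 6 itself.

Step 1: find(7) -> no change; set of 7 is {7}
Step 2: union(7, 4) -> merged; set of 7 now {4, 7}
Step 3: union(4, 3) -> merged; set of 4 now {3, 4, 7}
Step 4: union(6, 4) -> merged; set of 6 now {3, 4, 6, 7}
Step 5: find(1) -> no change; set of 1 is {1}
Step 6: find(0) -> no change; set of 0 is {0}
Step 7: find(0) -> no change; set of 0 is {0}
Step 8: find(4) -> no change; set of 4 is {3, 4, 6, 7}
Step 9: find(4) -> no change; set of 4 is {3, 4, 6, 7}
Step 10: find(4) -> no change; set of 4 is {3, 4, 6, 7}
Step 11: union(3, 7) -> already same set; set of 3 now {3, 4, 6, 7}
Step 12: find(2) -> no change; set of 2 is {2}
Step 13: find(7) -> no change; set of 7 is {3, 4, 6, 7}
Step 14: find(7) -> no change; set of 7 is {3, 4, 6, 7}
Component of 6: {3, 4, 6, 7}

Answer: 3, 4, 6, 7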